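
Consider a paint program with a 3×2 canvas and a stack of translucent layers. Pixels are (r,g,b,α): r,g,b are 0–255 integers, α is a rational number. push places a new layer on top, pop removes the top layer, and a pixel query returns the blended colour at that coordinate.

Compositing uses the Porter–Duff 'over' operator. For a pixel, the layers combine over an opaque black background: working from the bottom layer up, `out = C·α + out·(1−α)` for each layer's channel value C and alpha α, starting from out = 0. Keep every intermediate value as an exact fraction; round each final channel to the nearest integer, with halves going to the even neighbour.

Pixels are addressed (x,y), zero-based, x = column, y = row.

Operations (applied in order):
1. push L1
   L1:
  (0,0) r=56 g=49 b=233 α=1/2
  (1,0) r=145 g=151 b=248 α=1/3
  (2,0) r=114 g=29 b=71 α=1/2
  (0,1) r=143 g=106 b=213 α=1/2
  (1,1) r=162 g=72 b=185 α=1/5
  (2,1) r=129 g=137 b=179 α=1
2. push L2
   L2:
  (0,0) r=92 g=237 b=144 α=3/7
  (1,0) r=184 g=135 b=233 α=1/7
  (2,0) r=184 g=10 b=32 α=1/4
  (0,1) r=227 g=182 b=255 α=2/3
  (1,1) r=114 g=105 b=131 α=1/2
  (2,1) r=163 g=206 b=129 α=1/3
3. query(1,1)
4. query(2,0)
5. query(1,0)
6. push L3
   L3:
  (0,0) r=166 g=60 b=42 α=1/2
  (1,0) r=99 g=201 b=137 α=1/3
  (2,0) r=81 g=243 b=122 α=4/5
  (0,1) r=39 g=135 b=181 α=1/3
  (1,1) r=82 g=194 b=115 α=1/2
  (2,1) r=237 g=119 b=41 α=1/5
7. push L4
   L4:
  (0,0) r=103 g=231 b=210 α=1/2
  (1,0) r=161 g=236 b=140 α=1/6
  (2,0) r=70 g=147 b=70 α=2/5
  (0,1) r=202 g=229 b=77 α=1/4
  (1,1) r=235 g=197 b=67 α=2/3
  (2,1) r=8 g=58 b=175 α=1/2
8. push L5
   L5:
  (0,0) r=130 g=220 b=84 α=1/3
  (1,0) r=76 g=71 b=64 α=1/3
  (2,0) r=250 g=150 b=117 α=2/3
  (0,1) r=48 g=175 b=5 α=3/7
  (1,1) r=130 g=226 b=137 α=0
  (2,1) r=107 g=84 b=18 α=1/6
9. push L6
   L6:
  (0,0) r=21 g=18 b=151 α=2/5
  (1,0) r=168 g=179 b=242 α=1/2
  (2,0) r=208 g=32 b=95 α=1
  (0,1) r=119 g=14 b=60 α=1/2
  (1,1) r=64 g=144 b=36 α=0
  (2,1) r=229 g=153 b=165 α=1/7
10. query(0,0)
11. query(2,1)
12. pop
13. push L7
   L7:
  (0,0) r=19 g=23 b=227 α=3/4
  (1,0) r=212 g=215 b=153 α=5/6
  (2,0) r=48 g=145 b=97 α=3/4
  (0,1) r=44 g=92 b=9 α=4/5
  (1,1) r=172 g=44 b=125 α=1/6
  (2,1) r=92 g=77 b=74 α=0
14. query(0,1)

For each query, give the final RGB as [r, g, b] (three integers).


query (1,1) [L1,L2] — begin 0,0,0
L1 α=1/5: [162/5, 72/5, 37]
L2 α=1/2: [366/5, 597/10, 84]
rounded: [73, 60, 84]

query (2,0) [L1,L2] — begin 0,0,0
L1 α=1/2: [57, 29/2, 71/2]
L2 α=1/4: [355/4, 107/8, 277/8]
→ [89, 13, 35]

query (1,0) [L1,L2] — begin 0,0,0
L1 α=1/3: [145/3, 151/3, 248/3]
L2 α=1/7: [474/7, 437/7, 729/7]
= [68, 62, 104]

query (0,0) [L1,L2,L3,L4,L5,L6] — begin 0,0,0
L1 α=1/2: [28, 49/2, 233/2]
L2 α=3/7: [388/7, 809/7, 898/7]
L3 α=1/2: [775/7, 1229/14, 596/7]
L4 α=1/2: [748/7, 4463/28, 1033/7]
L5 α=1/3: [802/7, 7543/42, 2654/21]
L6 α=2/5: [540/7, 8047/70, 4768/35]
→ [77, 115, 136]

at x=2,y=1 over L1,L2,L3,L4,L5,L6:
+L1 (α=1) → [129, 137, 179]
+L2 (α=1/3) → [421/3, 160, 487/3]
+L3 (α=1/5) → [479/3, 759/5, 2071/15]
+L4 (α=1/2) → [503/6, 1049/10, 2348/15]
+L5 (α=1/6) → [3157/36, 1217/12, 1201/9]
+L6 (α=1/7) → [4531/42, 1523/14, 2897/21]
→ [108, 109, 138]

(0,1) stack=L1,L2,L3,L4,L5,L7; from [0,0,0]:
L1 α=1/2: [143/2, 53, 213/2]
L2 α=2/3: [1051/6, 139, 411/2]
L3 α=1/3: [1168/9, 413/3, 592/3]
L4 α=1/4: [887/6, 321/2, 669/4]
L5 α=3/7: [2206/21, 1167/7, 684/7]
L7 α=4/5: [5902/105, 3743/35, 936/35]
rounded: [56, 107, 27]


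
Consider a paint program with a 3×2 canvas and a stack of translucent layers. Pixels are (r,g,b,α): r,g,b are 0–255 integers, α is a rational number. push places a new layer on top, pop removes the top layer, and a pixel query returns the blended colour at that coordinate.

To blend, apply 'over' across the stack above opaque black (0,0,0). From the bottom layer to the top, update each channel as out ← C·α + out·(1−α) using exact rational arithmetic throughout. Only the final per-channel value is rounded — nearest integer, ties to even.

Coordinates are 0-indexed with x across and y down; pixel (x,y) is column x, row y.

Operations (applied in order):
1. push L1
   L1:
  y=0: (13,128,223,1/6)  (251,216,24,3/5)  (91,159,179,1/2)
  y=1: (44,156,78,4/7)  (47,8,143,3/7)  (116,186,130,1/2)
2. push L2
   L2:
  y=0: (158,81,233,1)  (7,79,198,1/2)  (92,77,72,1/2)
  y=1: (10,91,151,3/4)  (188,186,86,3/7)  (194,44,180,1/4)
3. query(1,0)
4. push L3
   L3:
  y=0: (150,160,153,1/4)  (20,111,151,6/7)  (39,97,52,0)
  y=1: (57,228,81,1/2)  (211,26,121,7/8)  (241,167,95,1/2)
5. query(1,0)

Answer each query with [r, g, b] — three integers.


(1,0) stack=L1,L2; from [0,0,0]:
L1 α=3/5: [753/5, 648/5, 72/5]
L2 α=1/2: [394/5, 1043/10, 531/5]
→ [79, 104, 106]

at x=1,y=0 over L1,L2,L3:
after L1 α=3/5: [753/5, 648/5, 72/5]
after L2 α=1/2: [394/5, 1043/10, 531/5]
after L3 α=6/7: [142/5, 7703/70, 723/5]
= [28, 110, 145]


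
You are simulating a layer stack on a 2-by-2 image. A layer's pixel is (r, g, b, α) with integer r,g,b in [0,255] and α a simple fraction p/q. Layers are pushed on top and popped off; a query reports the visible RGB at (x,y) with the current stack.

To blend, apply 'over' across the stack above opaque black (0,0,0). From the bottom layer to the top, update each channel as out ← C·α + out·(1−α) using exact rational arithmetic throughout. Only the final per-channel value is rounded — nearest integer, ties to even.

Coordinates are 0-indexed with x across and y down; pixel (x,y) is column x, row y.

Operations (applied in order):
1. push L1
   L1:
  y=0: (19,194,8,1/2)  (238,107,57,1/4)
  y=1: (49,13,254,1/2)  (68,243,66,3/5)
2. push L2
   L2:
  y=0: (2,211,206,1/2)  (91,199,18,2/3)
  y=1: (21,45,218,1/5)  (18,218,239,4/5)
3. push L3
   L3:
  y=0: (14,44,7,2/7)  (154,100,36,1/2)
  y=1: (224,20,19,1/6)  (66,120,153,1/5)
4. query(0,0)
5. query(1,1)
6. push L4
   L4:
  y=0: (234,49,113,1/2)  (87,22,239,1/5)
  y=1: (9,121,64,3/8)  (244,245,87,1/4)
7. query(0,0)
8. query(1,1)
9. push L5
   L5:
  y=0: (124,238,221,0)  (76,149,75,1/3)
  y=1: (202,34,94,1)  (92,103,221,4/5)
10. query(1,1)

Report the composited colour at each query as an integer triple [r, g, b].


at x=0,y=0 over L1,L2,L3:
+L1 (α=1/2) → [19/2, 97, 4]
+L2 (α=1/2) → [23/4, 154, 105]
+L3 (α=2/7) → [227/28, 858/7, 77]
→ [8, 123, 77]

at x=1,y=1 over L1,L2,L3:
L1 α=3/5: [204/5, 729/5, 198/5]
L2 α=4/5: [564/25, 5089/25, 4978/25]
L3 α=1/5: [3906/125, 23356/125, 23737/125]
rounded: [31, 187, 190]

query (0,0) [L1,L2,L3,L4] — begin 0,0,0
+L1 (α=1/2) → [19/2, 97, 4]
+L2 (α=1/2) → [23/4, 154, 105]
+L3 (α=2/7) → [227/28, 858/7, 77]
+L4 (α=1/2) → [6779/56, 1201/14, 95]
→ [121, 86, 95]

query (1,1) [L1,L2,L3,L4] — begin 0,0,0
after L1 α=3/5: [204/5, 729/5, 198/5]
after L2 α=4/5: [564/25, 5089/25, 4978/25]
after L3 α=1/5: [3906/125, 23356/125, 23737/125]
after L4 α=1/4: [21109/250, 100693/500, 41043/250]
rounded: [84, 201, 164]

(1,1) stack=L1,L2,L3,L4,L5; from [0,0,0]:
+L1 (α=3/5) → [204/5, 729/5, 198/5]
+L2 (α=4/5) → [564/25, 5089/25, 4978/25]
+L3 (α=1/5) → [3906/125, 23356/125, 23737/125]
+L4 (α=1/4) → [21109/250, 100693/500, 41043/250]
+L5 (α=4/5) → [113109/1250, 306693/2500, 262043/1250]
= [90, 123, 210]


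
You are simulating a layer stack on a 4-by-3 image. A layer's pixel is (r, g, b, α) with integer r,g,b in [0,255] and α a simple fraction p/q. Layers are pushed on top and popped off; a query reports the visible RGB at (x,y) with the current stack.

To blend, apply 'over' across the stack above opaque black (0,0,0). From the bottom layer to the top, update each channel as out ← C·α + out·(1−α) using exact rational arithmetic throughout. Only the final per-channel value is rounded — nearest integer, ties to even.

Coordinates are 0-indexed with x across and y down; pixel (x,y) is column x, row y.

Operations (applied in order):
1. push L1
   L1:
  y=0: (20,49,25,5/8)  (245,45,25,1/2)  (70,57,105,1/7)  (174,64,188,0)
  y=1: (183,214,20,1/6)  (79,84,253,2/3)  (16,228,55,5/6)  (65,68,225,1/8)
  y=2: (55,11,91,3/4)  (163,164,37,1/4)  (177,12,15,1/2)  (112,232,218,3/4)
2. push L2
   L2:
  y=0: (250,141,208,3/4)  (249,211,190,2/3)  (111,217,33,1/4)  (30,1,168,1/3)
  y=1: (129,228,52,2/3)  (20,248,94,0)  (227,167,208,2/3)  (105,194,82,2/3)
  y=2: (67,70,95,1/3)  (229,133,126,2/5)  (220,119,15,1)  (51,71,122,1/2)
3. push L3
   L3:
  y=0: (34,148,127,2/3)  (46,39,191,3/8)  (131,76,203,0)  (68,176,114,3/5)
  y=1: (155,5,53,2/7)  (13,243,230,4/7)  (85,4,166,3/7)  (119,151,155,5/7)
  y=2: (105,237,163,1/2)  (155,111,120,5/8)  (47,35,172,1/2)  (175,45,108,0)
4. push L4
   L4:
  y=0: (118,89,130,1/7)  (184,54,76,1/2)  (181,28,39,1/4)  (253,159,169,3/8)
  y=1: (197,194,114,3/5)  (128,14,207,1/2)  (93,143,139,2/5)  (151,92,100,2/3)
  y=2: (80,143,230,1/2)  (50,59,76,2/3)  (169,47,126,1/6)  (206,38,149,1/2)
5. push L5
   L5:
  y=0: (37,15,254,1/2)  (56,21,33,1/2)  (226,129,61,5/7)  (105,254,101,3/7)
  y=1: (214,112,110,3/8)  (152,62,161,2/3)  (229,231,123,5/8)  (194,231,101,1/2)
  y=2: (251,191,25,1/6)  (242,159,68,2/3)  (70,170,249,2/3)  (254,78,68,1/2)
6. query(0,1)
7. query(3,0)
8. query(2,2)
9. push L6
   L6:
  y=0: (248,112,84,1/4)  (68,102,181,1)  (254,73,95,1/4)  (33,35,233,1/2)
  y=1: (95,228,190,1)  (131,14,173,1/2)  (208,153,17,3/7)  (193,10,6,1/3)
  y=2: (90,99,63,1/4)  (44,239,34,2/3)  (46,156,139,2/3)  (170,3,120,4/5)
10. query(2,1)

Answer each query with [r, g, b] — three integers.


(0,1) stack=L1,L2,L3,L4,L5; from [0,0,0]:
after L1 α=1/6: [61/2, 107/3, 10/3]
after L2 α=2/3: [577/6, 1475/9, 322/9]
after L3 α=2/7: [4745/42, 7465/63, 2564/63]
after L4 α=3/5: [17156/105, 51596/315, 26674/315]
after L5 α=3/8: [15319/84, 18191/126, 5933/63]
= [182, 144, 94]

(3,0) stack=L1,L2,L3,L4,L5; from [0,0,0]:
+L1 (α=0) → [0, 0, 0]
+L2 (α=1/3) → [10, 1/3, 56]
+L3 (α=3/5) → [224/5, 1586/15, 454/5]
+L4 (α=3/8) → [983/8, 3017/24, 961/8]
+L5 (α=3/7) → [1613/14, 7589/42, 1567/14]
→ [115, 181, 112]

(2,2) stack=L1,L2,L3,L4,L5; from [0,0,0]:
after L1 α=1/2: [177/2, 6, 15/2]
after L2 α=1: [220, 119, 15]
after L3 α=1/2: [267/2, 77, 187/2]
after L4 α=1/6: [1673/12, 72, 1187/12]
after L5 α=2/3: [3353/36, 412/3, 7163/36]
→ [93, 137, 199]

at x=2,y=1 over L1,L2,L3,L4,L5,L6:
L1 α=5/6: [40/3, 190, 275/6]
L2 α=2/3: [1402/9, 524/3, 2771/18]
L3 α=3/7: [1129/9, 2132/21, 1432/9]
L4 α=2/5: [1687/15, 4134/35, 2266/15]
L5 α=5/8: [1853/10, 52827/280, 5341/40]
L6 α=3/7: [6826/35, 84957/490, 5851/70]
= [195, 173, 84]


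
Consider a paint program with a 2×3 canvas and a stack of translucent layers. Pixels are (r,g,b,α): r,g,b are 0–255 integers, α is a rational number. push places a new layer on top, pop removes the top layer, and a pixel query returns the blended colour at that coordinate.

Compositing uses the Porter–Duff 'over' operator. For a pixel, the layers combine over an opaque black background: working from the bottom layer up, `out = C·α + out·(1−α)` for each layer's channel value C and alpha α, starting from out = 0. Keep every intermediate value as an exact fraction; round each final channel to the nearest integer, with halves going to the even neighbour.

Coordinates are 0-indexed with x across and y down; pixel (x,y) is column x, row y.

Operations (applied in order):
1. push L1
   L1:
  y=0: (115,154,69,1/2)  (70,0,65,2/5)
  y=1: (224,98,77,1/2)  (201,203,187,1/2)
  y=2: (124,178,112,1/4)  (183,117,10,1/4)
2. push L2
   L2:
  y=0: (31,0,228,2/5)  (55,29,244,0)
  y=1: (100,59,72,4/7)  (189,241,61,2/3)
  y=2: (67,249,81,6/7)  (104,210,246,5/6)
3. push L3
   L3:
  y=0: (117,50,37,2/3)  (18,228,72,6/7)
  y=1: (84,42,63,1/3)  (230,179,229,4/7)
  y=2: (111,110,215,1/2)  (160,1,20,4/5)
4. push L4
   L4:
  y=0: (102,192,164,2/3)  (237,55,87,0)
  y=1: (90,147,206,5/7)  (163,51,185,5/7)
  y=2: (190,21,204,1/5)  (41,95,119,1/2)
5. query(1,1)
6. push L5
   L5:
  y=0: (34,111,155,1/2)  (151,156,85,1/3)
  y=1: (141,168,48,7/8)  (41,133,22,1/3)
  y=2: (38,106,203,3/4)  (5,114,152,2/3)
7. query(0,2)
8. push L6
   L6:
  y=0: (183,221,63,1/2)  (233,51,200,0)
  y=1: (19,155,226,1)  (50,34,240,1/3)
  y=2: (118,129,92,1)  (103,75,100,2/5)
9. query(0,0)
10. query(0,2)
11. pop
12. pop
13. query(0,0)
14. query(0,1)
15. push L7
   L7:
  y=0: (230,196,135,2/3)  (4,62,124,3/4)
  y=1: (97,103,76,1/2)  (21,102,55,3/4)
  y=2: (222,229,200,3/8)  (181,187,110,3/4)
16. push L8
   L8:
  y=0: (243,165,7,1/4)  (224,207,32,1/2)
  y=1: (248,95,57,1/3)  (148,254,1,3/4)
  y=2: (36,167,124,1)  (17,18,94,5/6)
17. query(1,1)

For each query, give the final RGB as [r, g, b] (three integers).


at x=1,y=1 over L1,L2,L3,L4:
+L1 (α=1/2) → [201/2, 203/2, 187/2]
+L2 (α=2/3) → [319/2, 389/2, 431/6]
+L3 (α=4/7) → [2797/14, 2599/14, 2263/14]
+L4 (α=5/7) → [8502/49, 4384/49, 8738/49]
rounded: [174, 89, 178]

at x=0,y=2 over L1,L2,L3,L4,L5:
after L1 α=1/4: [31, 89/2, 28]
after L2 α=6/7: [433/7, 3077/14, 514/7]
after L3 α=1/2: [605/7, 4617/28, 2019/14]
after L4 α=1/5: [750/7, 4764/35, 5466/35]
after L5 α=3/4: [387/7, 7947/70, 26781/140]
→ [55, 114, 191]

query (0,0) [L1,L2,L3,L4,L5,L6] — begin 0,0,0
after L1 α=1/2: [115/2, 77, 69/2]
after L2 α=2/5: [469/10, 231/5, 1119/10]
after L3 α=2/3: [2809/30, 731/15, 1859/30]
after L4 α=2/3: [8929/90, 6491/45, 11699/90]
after L5 α=1/2: [11989/180, 5743/45, 25649/180]
after L6 α=1/2: [44929/360, 7844/45, 36989/360]
→ [125, 174, 103]

query (0,2) [L1,L2,L3,L4,L5,L6] — begin 0,0,0
after L1 α=1/4: [31, 89/2, 28]
after L2 α=6/7: [433/7, 3077/14, 514/7]
after L3 α=1/2: [605/7, 4617/28, 2019/14]
after L4 α=1/5: [750/7, 4764/35, 5466/35]
after L5 α=3/4: [387/7, 7947/70, 26781/140]
after L6 α=1: [118, 129, 92]
rounded: [118, 129, 92]

(0,0) stack=L1,L2,L3,L4; from [0,0,0]:
after L1 α=1/2: [115/2, 77, 69/2]
after L2 α=2/5: [469/10, 231/5, 1119/10]
after L3 α=2/3: [2809/30, 731/15, 1859/30]
after L4 α=2/3: [8929/90, 6491/45, 11699/90]
rounded: [99, 144, 130]

query (0,1) [L1,L2,L3,L4] — begin 0,0,0
+L1 (α=1/2) → [112, 49, 77/2]
+L2 (α=4/7) → [736/7, 383/7, 807/14]
+L3 (α=1/3) → [2060/21, 1060/21, 416/7]
+L4 (α=5/7) → [13570/147, 17555/147, 8042/49]
= [92, 119, 164]

at x=1,y=1 over L1,L2,L3,L4,L7,L8:
after L1 α=1/2: [201/2, 203/2, 187/2]
after L2 α=2/3: [319/2, 389/2, 431/6]
after L3 α=4/7: [2797/14, 2599/14, 2263/14]
after L4 α=5/7: [8502/49, 4384/49, 8738/49]
after L7 α=3/4: [11589/196, 9689/98, 16823/196]
after L8 α=3/4: [98613/784, 84365/392, 17411/784]
= [126, 215, 22]


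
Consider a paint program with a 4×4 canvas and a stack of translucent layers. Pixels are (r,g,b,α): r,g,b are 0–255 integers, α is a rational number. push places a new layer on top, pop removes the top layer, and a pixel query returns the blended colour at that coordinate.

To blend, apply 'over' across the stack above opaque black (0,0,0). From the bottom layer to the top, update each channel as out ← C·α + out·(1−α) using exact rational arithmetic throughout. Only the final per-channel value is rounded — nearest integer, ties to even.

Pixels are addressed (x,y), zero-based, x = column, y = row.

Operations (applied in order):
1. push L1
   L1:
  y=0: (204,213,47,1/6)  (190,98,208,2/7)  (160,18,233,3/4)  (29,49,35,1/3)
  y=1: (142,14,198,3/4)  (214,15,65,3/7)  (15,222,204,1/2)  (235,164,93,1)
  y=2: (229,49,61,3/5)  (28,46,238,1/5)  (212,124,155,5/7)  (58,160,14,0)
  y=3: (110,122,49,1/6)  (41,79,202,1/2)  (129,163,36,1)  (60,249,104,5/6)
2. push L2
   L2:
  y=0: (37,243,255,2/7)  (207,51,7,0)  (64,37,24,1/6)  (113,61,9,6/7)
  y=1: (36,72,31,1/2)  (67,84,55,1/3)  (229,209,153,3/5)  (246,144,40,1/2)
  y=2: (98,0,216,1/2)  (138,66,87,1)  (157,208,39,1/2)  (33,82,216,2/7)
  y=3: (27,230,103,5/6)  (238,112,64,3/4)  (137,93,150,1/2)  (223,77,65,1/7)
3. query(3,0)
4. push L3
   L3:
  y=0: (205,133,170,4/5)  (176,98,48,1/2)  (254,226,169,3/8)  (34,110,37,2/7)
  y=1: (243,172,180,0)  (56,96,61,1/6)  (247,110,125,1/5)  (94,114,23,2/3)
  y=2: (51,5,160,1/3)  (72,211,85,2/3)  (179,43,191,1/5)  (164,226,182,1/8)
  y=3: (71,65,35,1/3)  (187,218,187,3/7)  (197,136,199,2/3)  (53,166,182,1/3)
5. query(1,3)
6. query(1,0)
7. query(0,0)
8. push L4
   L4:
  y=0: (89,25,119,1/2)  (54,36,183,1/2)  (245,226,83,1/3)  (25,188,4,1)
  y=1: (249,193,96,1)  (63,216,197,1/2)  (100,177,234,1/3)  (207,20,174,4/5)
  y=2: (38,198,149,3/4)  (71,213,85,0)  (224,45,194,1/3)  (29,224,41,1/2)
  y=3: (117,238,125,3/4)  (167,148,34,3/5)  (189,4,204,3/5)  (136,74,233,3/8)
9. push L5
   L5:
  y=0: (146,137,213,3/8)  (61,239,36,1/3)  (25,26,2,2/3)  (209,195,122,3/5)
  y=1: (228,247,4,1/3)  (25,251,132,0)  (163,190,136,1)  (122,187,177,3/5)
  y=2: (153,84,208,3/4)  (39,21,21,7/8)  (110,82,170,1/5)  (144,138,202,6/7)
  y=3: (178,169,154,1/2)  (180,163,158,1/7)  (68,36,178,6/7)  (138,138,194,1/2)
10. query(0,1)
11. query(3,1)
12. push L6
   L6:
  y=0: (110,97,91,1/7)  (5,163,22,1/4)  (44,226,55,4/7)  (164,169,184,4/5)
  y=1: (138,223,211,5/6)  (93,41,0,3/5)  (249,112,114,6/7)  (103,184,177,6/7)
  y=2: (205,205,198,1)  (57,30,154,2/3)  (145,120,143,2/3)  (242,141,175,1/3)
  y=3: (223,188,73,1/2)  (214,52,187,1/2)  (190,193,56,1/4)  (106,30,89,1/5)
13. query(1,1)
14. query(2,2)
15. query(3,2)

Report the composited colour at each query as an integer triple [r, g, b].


(3,0) stack=L1,L2; from [0,0,0]:
+L1 (α=1/3) → [29/3, 49/3, 35/3]
+L2 (α=6/7) → [2063/21, 1147/21, 197/21]
= [98, 55, 9]

at x=1,y=3 over L1,L2,L3:
L1 α=1/2: [41/2, 79/2, 101]
L2 α=3/4: [1469/8, 751/8, 293/4]
L3 α=3/7: [2591/14, 2059/14, 122]
= [185, 147, 122]

(1,0) stack=L1,L2,L3; from [0,0,0]:
after L1 α=2/7: [380/7, 28, 416/7]
after L2 α=0: [380/7, 28, 416/7]
after L3 α=1/2: [806/7, 63, 376/7]
= [115, 63, 54]

query (0,0) [L1,L2,L3] — begin 0,0,0
after L1 α=1/6: [34, 71/2, 47/6]
after L2 α=2/7: [244/7, 1327/14, 3295/42]
after L3 α=4/5: [5984/35, 1755/14, 6371/42]
→ [171, 125, 152]

(0,1) stack=L1,L2,L3,L4,L5; from [0,0,0]:
+L1 (α=3/4) → [213/2, 21/2, 297/2]
+L2 (α=1/2) → [285/4, 165/4, 359/4]
+L3 (α=0) → [285/4, 165/4, 359/4]
+L4 (α=1) → [249, 193, 96]
+L5 (α=1/3) → [242, 211, 196/3]
= [242, 211, 65]

query (3,1) [L1,L2,L3,L4,L5] — begin 0,0,0
+L1 (α=1) → [235, 164, 93]
+L2 (α=1/2) → [481/2, 154, 133/2]
+L3 (α=2/3) → [857/6, 382/3, 75/2]
+L4 (α=4/5) → [1165/6, 622/15, 1467/10]
+L5 (α=3/5) → [2263/15, 9659/75, 4122/25]
→ [151, 129, 165]

(1,1) stack=L1,L2,L3,L4,L5,L6; from [0,0,0]:
after L1 α=3/7: [642/7, 45/7, 195/7]
after L2 α=1/3: [1753/21, 226/7, 775/21]
after L3 α=1/6: [9941/126, 901/21, 2578/63]
after L4 α=1/2: [17879/252, 5437/42, 14989/126]
after L5 α=0: [17879/252, 5437/42, 14989/126]
after L6 α=3/5: [53033/630, 1604/21, 14989/315]
→ [84, 76, 48]

(2,2) stack=L1,L2,L3,L4,L5,L6; from [0,0,0]:
after L1 α=5/7: [1060/7, 620/7, 775/7]
after L2 α=1/2: [2159/14, 1038/7, 524/7]
after L3 α=1/5: [5571/35, 4453/35, 3433/35]
after L4 α=1/3: [18982/105, 10481/105, 4552/35]
after L5 α=1/5: [87478/525, 50534/525, 24158/175]
after L6 α=2/3: [239728/1575, 176534/1575, 24736/175]
rounded: [152, 112, 141]

query (3,2) [L1,L2,L3,L4,L5,L6] — begin 0,0,0
L1 α=0: [0, 0, 0]
L2 α=2/7: [66/7, 164/7, 432/7]
L3 α=1/8: [115/4, 195/4, 307/4]
L4 α=1/2: [231/8, 1091/8, 471/8]
L5 α=6/7: [7143/56, 7715/56, 10167/56]
L6 α=1/3: [13919/84, 11663/84, 15067/84]
= [166, 139, 179]


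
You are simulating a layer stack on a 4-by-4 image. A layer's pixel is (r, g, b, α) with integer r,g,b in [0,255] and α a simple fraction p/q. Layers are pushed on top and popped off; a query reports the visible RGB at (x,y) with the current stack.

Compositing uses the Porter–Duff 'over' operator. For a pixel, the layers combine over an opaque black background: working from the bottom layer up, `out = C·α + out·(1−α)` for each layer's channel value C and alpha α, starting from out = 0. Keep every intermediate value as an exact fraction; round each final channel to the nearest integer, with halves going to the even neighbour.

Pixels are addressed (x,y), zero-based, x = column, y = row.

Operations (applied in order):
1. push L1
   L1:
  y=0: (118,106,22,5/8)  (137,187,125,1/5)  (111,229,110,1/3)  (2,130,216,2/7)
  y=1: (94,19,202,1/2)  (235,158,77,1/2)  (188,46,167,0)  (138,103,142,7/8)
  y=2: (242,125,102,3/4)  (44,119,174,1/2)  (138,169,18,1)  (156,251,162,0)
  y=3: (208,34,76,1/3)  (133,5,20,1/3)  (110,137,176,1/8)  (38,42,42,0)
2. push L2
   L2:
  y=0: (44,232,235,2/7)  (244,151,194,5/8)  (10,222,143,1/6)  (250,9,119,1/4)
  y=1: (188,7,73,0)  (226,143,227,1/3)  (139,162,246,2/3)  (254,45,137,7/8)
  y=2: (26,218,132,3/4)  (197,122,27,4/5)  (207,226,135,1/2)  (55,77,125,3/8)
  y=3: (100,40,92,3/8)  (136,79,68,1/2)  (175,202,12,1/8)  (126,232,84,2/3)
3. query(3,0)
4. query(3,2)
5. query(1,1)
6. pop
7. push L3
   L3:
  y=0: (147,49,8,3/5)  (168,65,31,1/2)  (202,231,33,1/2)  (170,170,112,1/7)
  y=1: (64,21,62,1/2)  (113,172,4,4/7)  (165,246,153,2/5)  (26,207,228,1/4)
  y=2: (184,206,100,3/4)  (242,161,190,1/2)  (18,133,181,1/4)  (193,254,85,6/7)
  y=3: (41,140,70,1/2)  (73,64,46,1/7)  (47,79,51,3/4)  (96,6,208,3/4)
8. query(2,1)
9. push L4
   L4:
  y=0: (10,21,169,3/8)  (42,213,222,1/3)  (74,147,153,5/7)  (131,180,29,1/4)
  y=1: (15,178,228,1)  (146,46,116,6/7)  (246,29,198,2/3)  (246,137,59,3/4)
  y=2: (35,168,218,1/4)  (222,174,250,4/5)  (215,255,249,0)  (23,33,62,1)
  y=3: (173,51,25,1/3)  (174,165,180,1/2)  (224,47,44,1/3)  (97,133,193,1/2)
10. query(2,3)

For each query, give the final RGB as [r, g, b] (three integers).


at x=3,y=0 over L1,L2:
after L1 α=2/7: [4/7, 260/7, 432/7]
after L2 α=1/4: [881/14, 843/28, 2129/28]
rounded: [63, 30, 76]

query (3,2) [L1,L2] — begin 0,0,0
L1 α=0: [0, 0, 0]
L2 α=3/8: [165/8, 231/8, 375/8]
= [21, 29, 47]

at x=1,y=1 over L1,L2:
after L1 α=1/2: [235/2, 79, 77/2]
after L2 α=1/3: [461/3, 301/3, 304/3]
rounded: [154, 100, 101]

at x=2,y=1 over L1,L3:
after L1 α=0: [0, 0, 0]
after L3 α=2/5: [66, 492/5, 306/5]
→ [66, 98, 61]

at x=2,y=3 over L1,L3,L4:
L1 α=1/8: [55/4, 137/8, 22]
L3 α=3/4: [619/16, 2033/32, 175/4]
L4 α=1/3: [2411/24, 2785/48, 263/6]
rounded: [100, 58, 44]


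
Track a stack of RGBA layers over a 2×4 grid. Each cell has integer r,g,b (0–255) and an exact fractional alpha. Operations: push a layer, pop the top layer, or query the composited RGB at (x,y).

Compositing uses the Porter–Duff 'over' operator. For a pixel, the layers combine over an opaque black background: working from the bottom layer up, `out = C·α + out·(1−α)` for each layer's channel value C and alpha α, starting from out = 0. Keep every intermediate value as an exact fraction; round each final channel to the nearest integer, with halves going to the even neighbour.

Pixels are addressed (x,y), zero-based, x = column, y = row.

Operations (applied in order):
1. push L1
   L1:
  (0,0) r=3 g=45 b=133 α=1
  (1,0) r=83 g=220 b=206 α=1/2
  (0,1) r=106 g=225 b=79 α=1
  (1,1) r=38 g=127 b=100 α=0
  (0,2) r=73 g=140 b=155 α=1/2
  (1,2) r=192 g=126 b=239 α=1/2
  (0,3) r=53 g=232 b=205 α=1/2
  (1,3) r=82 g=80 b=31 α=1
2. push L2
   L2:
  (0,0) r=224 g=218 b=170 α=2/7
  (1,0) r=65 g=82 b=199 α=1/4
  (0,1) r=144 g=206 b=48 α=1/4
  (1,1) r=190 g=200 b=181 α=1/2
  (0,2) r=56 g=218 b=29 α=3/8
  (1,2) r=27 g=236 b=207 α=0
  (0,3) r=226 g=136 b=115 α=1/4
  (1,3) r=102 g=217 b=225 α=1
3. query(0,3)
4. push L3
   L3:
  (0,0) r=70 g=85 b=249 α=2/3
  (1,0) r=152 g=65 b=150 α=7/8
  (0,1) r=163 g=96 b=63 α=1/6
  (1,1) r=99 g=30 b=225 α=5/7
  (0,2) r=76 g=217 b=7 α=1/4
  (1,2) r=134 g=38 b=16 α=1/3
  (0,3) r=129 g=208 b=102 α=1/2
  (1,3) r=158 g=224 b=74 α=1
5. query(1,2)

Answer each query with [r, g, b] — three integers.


query (0,3) [L1,L2] — begin 0,0,0
+L1 (α=1/2) → [53/2, 116, 205/2]
+L2 (α=1/4) → [611/8, 121, 845/8]
→ [76, 121, 106]

at x=1,y=2 over L1,L2,L3:
after L1 α=1/2: [96, 63, 239/2]
after L2 α=0: [96, 63, 239/2]
after L3 α=1/3: [326/3, 164/3, 85]
rounded: [109, 55, 85]


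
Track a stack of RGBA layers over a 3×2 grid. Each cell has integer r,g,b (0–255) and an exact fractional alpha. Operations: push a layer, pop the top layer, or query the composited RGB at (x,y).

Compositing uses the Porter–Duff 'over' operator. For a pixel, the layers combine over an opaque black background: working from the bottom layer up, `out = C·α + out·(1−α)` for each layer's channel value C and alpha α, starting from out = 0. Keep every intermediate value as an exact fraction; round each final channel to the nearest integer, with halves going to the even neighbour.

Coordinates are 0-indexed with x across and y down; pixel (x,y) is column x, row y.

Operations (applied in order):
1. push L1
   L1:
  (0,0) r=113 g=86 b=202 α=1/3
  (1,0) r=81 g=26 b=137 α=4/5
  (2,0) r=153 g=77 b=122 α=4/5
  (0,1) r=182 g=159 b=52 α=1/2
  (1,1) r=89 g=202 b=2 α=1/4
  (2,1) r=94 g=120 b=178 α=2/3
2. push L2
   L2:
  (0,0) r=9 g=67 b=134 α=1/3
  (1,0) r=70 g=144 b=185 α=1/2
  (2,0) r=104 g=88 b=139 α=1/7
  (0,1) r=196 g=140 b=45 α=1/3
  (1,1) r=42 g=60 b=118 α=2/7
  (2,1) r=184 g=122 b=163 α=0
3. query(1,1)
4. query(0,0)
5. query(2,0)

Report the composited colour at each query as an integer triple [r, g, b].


query (1,1) [L1,L2] — begin 0,0,0
L1 α=1/4: [89/4, 101/2, 1/2]
L2 α=2/7: [781/28, 745/14, 477/14]
→ [28, 53, 34]

at x=0,y=0 over L1,L2:
after L1 α=1/3: [113/3, 86/3, 202/3]
after L2 α=1/3: [253/9, 373/9, 806/9]
→ [28, 41, 90]

at x=2,y=0 over L1,L2:
L1 α=4/5: [612/5, 308/5, 488/5]
L2 α=1/7: [4192/35, 2288/35, 3623/35]
= [120, 65, 104]


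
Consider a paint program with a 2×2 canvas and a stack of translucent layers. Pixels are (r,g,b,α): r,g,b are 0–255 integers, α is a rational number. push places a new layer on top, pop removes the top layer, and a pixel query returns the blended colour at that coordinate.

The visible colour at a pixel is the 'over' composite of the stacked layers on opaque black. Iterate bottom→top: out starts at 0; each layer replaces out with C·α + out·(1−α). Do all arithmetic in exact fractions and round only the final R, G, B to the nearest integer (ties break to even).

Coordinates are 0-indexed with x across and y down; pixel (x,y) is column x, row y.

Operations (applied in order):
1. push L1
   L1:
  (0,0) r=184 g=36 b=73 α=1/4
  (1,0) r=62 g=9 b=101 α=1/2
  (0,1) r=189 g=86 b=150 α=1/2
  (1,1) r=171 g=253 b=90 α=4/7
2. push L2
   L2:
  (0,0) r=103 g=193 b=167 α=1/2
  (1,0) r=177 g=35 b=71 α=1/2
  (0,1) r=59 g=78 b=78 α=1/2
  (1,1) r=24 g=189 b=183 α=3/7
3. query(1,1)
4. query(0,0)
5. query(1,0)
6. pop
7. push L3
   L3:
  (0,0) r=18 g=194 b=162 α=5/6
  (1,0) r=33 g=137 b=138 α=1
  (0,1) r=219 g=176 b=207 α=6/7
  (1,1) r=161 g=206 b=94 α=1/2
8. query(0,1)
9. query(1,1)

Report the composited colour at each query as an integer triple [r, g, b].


at x=1,y=1 over L1,L2:
+L1 (α=4/7) → [684/7, 1012/7, 360/7]
+L2 (α=3/7) → [3240/49, 8017/49, 5283/49]
rounded: [66, 164, 108]

(0,0) stack=L1,L2; from [0,0,0]:
+L1 (α=1/4) → [46, 9, 73/4]
+L2 (α=1/2) → [149/2, 101, 741/8]
→ [74, 101, 93]

at x=1,y=0 over L1,L2:
after L1 α=1/2: [31, 9/2, 101/2]
after L2 α=1/2: [104, 79/4, 243/4]
= [104, 20, 61]

at x=0,y=1 over L1,L3:
after L1 α=1/2: [189/2, 43, 75]
after L3 α=6/7: [2817/14, 157, 1317/7]
→ [201, 157, 188]

(1,1) stack=L1,L3; from [0,0,0]:
after L1 α=4/7: [684/7, 1012/7, 360/7]
after L3 α=1/2: [1811/14, 1227/7, 509/7]
→ [129, 175, 73]


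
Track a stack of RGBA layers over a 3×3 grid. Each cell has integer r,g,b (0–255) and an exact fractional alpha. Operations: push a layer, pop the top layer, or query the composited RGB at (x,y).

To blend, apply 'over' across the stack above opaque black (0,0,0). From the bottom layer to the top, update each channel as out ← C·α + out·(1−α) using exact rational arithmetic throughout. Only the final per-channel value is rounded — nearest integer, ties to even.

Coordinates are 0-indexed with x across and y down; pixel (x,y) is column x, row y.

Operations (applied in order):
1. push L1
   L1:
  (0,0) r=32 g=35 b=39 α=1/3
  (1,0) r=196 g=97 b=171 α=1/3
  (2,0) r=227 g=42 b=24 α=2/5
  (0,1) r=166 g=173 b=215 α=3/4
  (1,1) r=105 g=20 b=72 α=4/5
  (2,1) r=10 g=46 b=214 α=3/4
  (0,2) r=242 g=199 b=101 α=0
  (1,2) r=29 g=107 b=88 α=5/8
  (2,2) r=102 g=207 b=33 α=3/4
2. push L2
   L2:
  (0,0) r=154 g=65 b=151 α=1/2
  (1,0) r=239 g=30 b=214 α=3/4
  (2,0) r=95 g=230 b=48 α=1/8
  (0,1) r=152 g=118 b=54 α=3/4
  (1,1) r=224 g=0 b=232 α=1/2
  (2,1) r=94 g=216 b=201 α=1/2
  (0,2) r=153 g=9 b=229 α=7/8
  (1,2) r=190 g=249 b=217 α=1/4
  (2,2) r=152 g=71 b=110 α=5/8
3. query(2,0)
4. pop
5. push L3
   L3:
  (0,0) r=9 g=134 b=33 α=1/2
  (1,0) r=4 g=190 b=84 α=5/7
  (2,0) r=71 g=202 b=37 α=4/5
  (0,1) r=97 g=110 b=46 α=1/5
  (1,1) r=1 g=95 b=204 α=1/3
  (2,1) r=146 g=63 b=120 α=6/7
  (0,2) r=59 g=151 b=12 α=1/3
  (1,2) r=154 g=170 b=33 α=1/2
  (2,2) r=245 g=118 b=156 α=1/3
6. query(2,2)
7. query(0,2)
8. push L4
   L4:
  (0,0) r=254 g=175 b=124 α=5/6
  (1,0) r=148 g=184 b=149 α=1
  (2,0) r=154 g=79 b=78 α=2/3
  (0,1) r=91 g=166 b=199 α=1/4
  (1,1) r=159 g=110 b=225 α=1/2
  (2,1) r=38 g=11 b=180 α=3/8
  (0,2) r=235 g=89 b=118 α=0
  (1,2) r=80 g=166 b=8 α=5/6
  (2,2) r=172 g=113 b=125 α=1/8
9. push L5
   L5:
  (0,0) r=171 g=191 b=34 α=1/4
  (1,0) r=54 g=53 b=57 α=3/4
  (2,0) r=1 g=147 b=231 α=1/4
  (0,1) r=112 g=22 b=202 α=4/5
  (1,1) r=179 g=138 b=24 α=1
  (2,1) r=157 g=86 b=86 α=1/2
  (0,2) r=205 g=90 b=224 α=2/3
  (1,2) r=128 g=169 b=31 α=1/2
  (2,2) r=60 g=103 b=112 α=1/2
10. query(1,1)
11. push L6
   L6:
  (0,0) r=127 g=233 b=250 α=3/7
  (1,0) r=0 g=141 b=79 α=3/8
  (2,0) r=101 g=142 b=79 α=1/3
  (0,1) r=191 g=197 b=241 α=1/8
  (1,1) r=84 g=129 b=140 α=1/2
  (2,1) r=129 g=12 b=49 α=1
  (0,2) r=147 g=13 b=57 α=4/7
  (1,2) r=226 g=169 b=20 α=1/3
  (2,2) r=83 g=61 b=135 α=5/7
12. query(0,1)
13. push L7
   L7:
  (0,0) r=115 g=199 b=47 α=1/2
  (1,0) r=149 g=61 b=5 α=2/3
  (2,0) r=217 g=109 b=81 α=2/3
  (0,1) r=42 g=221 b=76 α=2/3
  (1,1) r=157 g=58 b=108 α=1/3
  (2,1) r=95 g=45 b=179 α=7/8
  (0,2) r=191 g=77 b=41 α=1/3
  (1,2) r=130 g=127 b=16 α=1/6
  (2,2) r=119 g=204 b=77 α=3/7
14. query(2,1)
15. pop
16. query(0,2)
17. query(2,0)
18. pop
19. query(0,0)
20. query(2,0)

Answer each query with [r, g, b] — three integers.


query (2,0) [L1,L2] — begin 0,0,0
+L1 (α=2/5) → [454/5, 84/5, 48/5]
+L2 (α=1/8) → [3653/40, 869/20, 72/5]
= [91, 43, 14]

at x=2,y=2 over L1,L3:
+L1 (α=3/4) → [153/2, 621/4, 99/4]
+L3 (α=1/3) → [398/3, 857/6, 137/2]
rounded: [133, 143, 68]

at x=0,y=2 over L1,L3:
L1 α=0: [0, 0, 0]
L3 α=1/3: [59/3, 151/3, 4]
rounded: [20, 50, 4]

query (1,1) [L1,L3,L4,L5] — begin 0,0,0
L1 α=4/5: [84, 16, 288/5]
L3 α=1/3: [169/3, 127/3, 532/5]
L4 α=1/2: [323/3, 457/6, 1657/10]
L5 α=1: [179, 138, 24]
rounded: [179, 138, 24]

(0,1) stack=L1,L3,L4,L5,L6; from [0,0,0]:
after L1 α=3/4: [249/2, 519/4, 645/4]
after L3 α=1/5: [119, 629/5, 691/5]
after L4 α=1/4: [112, 2717/20, 767/5]
after L5 α=4/5: [112, 4477/100, 4807/25]
after L6 α=1/8: [975/8, 51039/800, 19837/100]
rounded: [122, 64, 198]

(2,1) stack=L1,L3,L4,L5,L6,L7; from [0,0,0]:
+L1 (α=3/4) → [15/2, 69/2, 321/2]
+L3 (α=6/7) → [1767/14, 825/14, 1761/14]
+L4 (α=3/8) → [10431/112, 4587/112, 16365/112]
+L5 (α=1/2) → [28015/224, 14219/224, 25997/224]
+L6 (α=1) → [129, 12, 49]
+L7 (α=7/8) → [397/4, 327/8, 651/4]
= [99, 41, 163]

query (0,2) [L1,L3,L4,L5,L6] — begin 0,0,0
L1 α=0: [0, 0, 0]
L3 α=1/3: [59/3, 151/3, 4]
L4 α=0: [59/3, 151/3, 4]
L5 α=2/3: [1289/9, 691/9, 452/3]
L6 α=4/7: [3053/21, 121/3, 680/7]
= [145, 40, 97]

query (2,0) [L1,L3,L4,L5,L6] — begin 0,0,0
after L1 α=2/5: [454/5, 84/5, 48/5]
after L3 α=4/5: [1874/25, 4124/25, 788/25]
after L4 α=2/3: [9574/75, 8074/75, 4688/75]
after L5 α=1/4: [9599/100, 11749/100, 10463/100]
after L6 α=1/3: [4883/50, 6283/50, 14413/150]
→ [98, 126, 96]

(0,0) stack=L1,L3,L4,L5; from [0,0,0]:
L1 α=1/3: [32/3, 35/3, 13]
L3 α=1/2: [59/6, 437/6, 23]
L4 α=5/6: [7679/36, 5687/36, 643/6]
L5 α=1/4: [9731/48, 7979/48, 711/8]
rounded: [203, 166, 89]

query (2,0) [L1,L3,L4,L5] — begin 0,0,0
after L1 α=2/5: [454/5, 84/5, 48/5]
after L3 α=4/5: [1874/25, 4124/25, 788/25]
after L4 α=2/3: [9574/75, 8074/75, 4688/75]
after L5 α=1/4: [9599/100, 11749/100, 10463/100]
→ [96, 117, 105]


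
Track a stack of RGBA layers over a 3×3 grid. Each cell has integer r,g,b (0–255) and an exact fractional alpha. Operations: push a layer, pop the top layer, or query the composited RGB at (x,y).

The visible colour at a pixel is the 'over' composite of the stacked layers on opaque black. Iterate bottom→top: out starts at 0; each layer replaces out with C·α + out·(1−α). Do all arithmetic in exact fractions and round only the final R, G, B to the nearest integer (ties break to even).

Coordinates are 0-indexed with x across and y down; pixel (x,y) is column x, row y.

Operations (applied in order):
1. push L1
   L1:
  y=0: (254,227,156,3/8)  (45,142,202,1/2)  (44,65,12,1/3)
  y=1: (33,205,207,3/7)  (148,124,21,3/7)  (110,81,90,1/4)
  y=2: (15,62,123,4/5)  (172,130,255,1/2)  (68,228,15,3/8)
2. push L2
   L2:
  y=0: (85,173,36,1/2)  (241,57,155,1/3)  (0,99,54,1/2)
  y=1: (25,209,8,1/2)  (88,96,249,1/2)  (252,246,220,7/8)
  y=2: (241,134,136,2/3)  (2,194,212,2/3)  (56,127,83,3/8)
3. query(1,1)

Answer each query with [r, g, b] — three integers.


at x=1,y=1 over L1,L2:
L1 α=3/7: [444/7, 372/7, 9]
L2 α=1/2: [530/7, 522/7, 129]
= [76, 75, 129]


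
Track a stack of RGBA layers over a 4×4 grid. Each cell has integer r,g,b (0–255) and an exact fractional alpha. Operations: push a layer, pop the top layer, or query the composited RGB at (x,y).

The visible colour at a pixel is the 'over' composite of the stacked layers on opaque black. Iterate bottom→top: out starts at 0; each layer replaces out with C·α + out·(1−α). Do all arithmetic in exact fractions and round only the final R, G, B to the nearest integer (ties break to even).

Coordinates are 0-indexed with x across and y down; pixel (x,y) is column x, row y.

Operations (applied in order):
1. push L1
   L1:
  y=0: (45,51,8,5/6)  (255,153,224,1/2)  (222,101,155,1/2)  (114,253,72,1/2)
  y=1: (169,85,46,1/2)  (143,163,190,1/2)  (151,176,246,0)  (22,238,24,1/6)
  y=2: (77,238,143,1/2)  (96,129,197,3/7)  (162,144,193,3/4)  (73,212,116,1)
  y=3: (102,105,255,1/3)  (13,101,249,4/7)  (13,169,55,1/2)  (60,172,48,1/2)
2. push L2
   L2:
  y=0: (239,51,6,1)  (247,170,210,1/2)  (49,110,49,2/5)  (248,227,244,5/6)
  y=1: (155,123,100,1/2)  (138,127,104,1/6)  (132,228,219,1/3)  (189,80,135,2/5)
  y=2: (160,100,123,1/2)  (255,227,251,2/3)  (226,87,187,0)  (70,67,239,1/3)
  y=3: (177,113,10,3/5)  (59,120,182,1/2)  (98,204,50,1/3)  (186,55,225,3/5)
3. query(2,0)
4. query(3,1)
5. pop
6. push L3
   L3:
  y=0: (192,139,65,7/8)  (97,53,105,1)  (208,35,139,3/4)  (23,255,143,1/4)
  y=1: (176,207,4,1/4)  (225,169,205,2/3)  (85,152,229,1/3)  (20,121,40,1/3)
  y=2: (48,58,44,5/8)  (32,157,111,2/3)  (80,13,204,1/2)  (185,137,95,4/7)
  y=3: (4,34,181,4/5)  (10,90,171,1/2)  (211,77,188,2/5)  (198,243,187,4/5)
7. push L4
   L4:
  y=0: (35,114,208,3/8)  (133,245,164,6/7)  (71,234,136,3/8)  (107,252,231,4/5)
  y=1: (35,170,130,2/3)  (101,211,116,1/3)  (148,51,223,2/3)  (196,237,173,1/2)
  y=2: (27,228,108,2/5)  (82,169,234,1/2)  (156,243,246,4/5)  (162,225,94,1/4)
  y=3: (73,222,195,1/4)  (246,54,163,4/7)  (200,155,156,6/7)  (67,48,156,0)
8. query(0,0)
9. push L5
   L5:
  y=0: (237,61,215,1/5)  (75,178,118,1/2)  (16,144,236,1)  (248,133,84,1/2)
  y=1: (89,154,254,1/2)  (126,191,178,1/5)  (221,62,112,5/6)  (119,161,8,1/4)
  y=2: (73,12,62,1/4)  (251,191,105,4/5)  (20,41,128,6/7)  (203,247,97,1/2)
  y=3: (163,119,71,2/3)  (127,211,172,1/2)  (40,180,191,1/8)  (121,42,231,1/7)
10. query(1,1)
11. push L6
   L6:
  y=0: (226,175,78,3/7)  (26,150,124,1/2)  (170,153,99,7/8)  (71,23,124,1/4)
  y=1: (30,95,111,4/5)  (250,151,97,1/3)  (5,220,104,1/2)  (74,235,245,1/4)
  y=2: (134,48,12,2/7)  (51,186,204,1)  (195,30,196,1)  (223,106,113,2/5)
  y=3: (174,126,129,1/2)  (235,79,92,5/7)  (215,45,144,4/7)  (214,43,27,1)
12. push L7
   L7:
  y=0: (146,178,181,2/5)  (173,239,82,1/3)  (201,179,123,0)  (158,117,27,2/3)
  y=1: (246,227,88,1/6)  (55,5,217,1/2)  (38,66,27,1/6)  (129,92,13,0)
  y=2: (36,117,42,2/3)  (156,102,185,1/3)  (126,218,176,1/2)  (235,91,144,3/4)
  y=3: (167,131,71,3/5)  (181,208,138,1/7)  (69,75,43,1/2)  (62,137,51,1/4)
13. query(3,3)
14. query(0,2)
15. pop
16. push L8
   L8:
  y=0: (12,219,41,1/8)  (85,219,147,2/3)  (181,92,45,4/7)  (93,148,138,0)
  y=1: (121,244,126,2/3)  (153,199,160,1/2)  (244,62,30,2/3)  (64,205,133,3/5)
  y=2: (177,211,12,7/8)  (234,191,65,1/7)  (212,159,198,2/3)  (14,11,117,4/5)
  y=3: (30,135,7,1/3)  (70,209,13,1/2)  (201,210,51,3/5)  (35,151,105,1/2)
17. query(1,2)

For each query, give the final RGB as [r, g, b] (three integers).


(2,0) stack=L1,L2; from [0,0,0]:
after L1 α=1/2: [111, 101/2, 155/2]
after L2 α=2/5: [431/5, 743/10, 661/10]
rounded: [86, 74, 66]

at x=3,y=1 over L1,L2:
after L1 α=1/6: [11/3, 119/3, 4]
after L2 α=2/5: [389/5, 279/5, 282/5]
= [78, 56, 56]

at x=0,y=0 over L1,L3,L4:
+L1 (α=5/6) → [75/2, 85/2, 20/3]
+L3 (α=7/8) → [2763/16, 2031/16, 1385/24]
+L4 (α=3/8) → [15495/128, 15627/128, 21901/192]
rounded: [121, 122, 114]

(1,1) stack=L1,L3,L4,L5; from [0,0,0]:
L1 α=1/2: [143/2, 163/2, 95]
L3 α=2/3: [1043/6, 839/6, 505/3]
L4 α=1/3: [1346/9, 1472/9, 1358/9]
L5 α=1/5: [6518/45, 7607/45, 7034/45]
rounded: [145, 169, 156]

(3,3) stack=L1,L3,L4,L5,L6,L7; from [0,0,0]:
+L1 (α=1/2) → [30, 86, 24]
+L3 (α=4/5) → [822/5, 1058/5, 772/5]
+L4 (α=0) → [822/5, 1058/5, 772/5]
+L5 (α=1/7) → [791/5, 6558/35, 5787/35]
+L6 (α=1) → [214, 43, 27]
+L7 (α=1/4) → [176, 133/2, 33]
rounded: [176, 66, 33]

at x=0,y=2 over L1,L3,L4,L5,L6,L7:
after L1 α=1/2: [77/2, 119, 143/2]
after L3 α=5/8: [711/16, 647/8, 869/16]
after L4 α=2/5: [2997/80, 5589/40, 6063/80]
after L5 α=1/4: [14831/320, 17247/160, 23149/320]
after L6 α=2/7: [4569/64, 20319/224, 24685/448]
after L7 α=2/3: [3059/64, 24245/224, 62317/1344]
= [48, 108, 46]

query (1,2) [L1,L3,L4,L5,L6,L8] — begin 0,0,0
L1 α=3/7: [288/7, 387/7, 591/7]
L3 α=2/3: [736/21, 2585/21, 715/7]
L4 α=1/2: [1229/21, 3067/21, 2353/14]
L5 α=4/5: [22313/105, 19111/105, 8233/70]
L6 α=1: [51, 186, 204]
L8 α=1/7: [540/7, 1307/7, 1289/7]
→ [77, 187, 184]


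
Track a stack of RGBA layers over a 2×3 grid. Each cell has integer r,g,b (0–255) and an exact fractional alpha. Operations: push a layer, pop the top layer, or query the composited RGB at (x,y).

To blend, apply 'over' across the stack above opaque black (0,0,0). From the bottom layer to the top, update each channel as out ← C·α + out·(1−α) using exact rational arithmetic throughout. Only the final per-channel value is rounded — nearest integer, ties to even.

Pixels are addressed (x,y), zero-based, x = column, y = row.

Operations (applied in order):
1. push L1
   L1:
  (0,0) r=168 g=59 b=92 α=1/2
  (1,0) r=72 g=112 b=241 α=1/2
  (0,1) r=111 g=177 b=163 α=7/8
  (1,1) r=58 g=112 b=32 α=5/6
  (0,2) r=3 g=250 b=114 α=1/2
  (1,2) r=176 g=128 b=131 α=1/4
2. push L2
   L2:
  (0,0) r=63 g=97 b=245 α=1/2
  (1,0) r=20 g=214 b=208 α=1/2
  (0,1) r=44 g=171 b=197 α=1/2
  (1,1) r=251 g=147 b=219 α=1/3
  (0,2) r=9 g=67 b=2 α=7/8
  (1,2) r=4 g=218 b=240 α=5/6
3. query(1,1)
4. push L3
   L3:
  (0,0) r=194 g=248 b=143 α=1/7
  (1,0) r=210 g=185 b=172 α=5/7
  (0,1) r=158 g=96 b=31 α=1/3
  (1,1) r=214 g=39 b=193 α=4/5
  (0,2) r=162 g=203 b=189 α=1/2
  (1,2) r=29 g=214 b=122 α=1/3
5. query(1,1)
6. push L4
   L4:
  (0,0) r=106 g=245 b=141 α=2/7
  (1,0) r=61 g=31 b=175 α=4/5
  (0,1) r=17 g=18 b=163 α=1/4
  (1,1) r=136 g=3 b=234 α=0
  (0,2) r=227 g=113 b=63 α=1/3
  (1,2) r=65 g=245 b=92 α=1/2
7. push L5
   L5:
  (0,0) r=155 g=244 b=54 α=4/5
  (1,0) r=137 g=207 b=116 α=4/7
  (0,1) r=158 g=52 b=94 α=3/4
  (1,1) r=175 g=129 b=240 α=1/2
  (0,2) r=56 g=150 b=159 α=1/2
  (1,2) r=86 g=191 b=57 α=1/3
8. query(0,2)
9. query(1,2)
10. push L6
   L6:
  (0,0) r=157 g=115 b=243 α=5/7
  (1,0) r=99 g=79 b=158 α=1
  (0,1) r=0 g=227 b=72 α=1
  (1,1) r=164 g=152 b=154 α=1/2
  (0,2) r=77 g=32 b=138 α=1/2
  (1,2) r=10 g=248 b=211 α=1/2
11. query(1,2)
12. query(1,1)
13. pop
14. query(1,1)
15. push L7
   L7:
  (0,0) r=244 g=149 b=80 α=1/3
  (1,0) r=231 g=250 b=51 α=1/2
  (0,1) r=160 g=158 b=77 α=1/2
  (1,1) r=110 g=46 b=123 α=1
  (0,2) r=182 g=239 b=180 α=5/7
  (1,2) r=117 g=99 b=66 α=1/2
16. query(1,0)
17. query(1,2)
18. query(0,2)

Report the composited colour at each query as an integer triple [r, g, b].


query (1,1) [L1,L2] — begin 0,0,0
after L1 α=5/6: [145/3, 280/3, 80/3]
after L2 α=1/3: [1043/9, 1001/9, 817/9]
= [116, 111, 91]

at x=1,y=1 over L1,L2,L3:
+L1 (α=5/6) → [145/3, 280/3, 80/3]
+L2 (α=1/3) → [1043/9, 1001/9, 817/9]
+L3 (α=4/5) → [8747/45, 481/9, 1553/9]
= [194, 53, 173]

query (0,2) [L1,L2,L3,L4,L5] — begin 0,0,0
L1 α=1/2: [3/2, 125, 57]
L2 α=7/8: [129/16, 297/4, 71/8]
L3 α=1/2: [2721/32, 1109/8, 1583/16]
L4 α=1/3: [6353/48, 1561/12, 2087/24]
L5 α=1/2: [9041/96, 3361/24, 5903/48]
→ [94, 140, 123]

at x=1,y=2 over L1,L2,L3,L4,L5:
+L1 (α=1/4) → [44, 32, 131/4]
+L2 (α=5/6) → [32/3, 187, 4931/24]
+L3 (α=1/3) → [151/9, 196, 6395/36]
+L4 (α=1/2) → [368/9, 441/2, 9707/72]
+L5 (α=1/3) → [1510/27, 632/3, 11759/108]
= [56, 211, 109]

query (1,2) [L1,L2,L3,L4,L5,L6] — begin 0,0,0
after L1 α=1/4: [44, 32, 131/4]
after L2 α=5/6: [32/3, 187, 4931/24]
after L3 α=1/3: [151/9, 196, 6395/36]
after L4 α=1/2: [368/9, 441/2, 9707/72]
after L5 α=1/3: [1510/27, 632/3, 11759/108]
after L6 α=1/2: [890/27, 688/3, 34547/216]
rounded: [33, 229, 160]

(1,1) stack=L1,L2,L3,L4,L5,L6; from [0,0,0]:
+L1 (α=5/6) → [145/3, 280/3, 80/3]
+L2 (α=1/3) → [1043/9, 1001/9, 817/9]
+L3 (α=4/5) → [8747/45, 481/9, 1553/9]
+L4 (α=0) → [8747/45, 481/9, 1553/9]
+L5 (α=1/2) → [8311/45, 821/9, 3713/18]
+L6 (α=1/2) → [15691/90, 2189/18, 6485/36]
= [174, 122, 180]

at x=1,y=1 over L1,L2,L3,L4,L5:
after L1 α=5/6: [145/3, 280/3, 80/3]
after L2 α=1/3: [1043/9, 1001/9, 817/9]
after L3 α=4/5: [8747/45, 481/9, 1553/9]
after L4 α=0: [8747/45, 481/9, 1553/9]
after L5 α=1/2: [8311/45, 821/9, 3713/18]
rounded: [185, 91, 206]

(1,0) stack=L1,L2,L3,L4,L5,L7; from [0,0,0]:
after L1 α=1/2: [36, 56, 241/2]
after L2 α=1/2: [28, 135, 657/4]
after L3 α=5/7: [158, 1195/7, 2377/14]
after L4 α=4/5: [402/5, 2063/35, 12177/70]
after L5 α=4/7: [3946/35, 35169/245, 69011/490]
after L7 α=1/2: [12031/70, 96419/490, 94001/980]
rounded: [172, 197, 96]

query (1,2) [L1,L2,L3,L4,L5,L7] — begin 0,0,0
after L1 α=1/4: [44, 32, 131/4]
after L2 α=5/6: [32/3, 187, 4931/24]
after L3 α=1/3: [151/9, 196, 6395/36]
after L4 α=1/2: [368/9, 441/2, 9707/72]
after L5 α=1/3: [1510/27, 632/3, 11759/108]
after L7 α=1/2: [4669/54, 929/6, 18887/216]
rounded: [86, 155, 87]

(0,2) stack=L1,L2,L3,L4,L5,L7; from [0,0,0]:
after L1 α=1/2: [3/2, 125, 57]
after L2 α=7/8: [129/16, 297/4, 71/8]
after L3 α=1/2: [2721/32, 1109/8, 1583/16]
after L4 α=1/3: [6353/48, 1561/12, 2087/24]
after L5 α=1/2: [9041/96, 3361/24, 5903/48]
after L7 α=5/7: [52721/336, 17701/84, 3929/24]
rounded: [157, 211, 164]
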